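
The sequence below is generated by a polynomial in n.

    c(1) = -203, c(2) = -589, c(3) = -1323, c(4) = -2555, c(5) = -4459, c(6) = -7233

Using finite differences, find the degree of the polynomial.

-386, -734, -1232, -1904, -2774
-348, -498, -672, -870
-150, -174, -198
-24, -24
The fourth differences are constant, so the polynomial has degree 4.

4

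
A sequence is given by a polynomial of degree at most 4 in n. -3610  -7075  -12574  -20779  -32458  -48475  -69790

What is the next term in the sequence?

First differences: -3465, -5499, -8205, -11679, -16017, -21315
Second differences: -2034, -2706, -3474, -4338, -5298
Third differences: -672, -768, -864, -960
Fourth differences: -96, -96, -96
Constant fourth difference = -96, so extend:
-960 − 96 = -1056;  -5298 − 1056 = -6354;  -21315 − 6354 = -27669;  -69790 − 27669 = -97459

-97459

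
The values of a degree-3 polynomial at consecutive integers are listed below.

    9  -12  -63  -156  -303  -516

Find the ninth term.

-1671

-21 , -51 , -93 , -147 , -213
-30 , -42 , -54 , -66
-12 , -12 , -12
Constant third difference = -12, so extend:
-66 − 12 = -78;  -213 − 78 = -291;  -516 − 291 = -807
-78 − 12 = -90;  -291 − 90 = -381;  -807 − 381 = -1188
-90 − 12 = -102;  -381 − 102 = -483;  -1188 − 483 = -1671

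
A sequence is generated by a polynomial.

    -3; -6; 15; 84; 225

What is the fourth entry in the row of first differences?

D1: -3, 21, 69, 141
D2: 24, 48, 72
D3: 24, 24

141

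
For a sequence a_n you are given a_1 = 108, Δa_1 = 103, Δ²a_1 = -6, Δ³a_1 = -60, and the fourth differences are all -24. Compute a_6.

Build the table forward from the leading diagonal:
Fourth differences: -24  -24  -24  -24  -24  -24
Third differences: -60  -84  -108  -132  -156  -180
Second differences: -6  -66  -150  -258  -390  -546
First differences: 103  97  31  -119  -377  -767
a: 108  211  308  339  220  -157

-157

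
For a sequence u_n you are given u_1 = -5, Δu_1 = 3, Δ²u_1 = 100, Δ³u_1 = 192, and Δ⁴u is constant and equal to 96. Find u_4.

496

Build the table forward from the leading diagonal:
Fourth differences: 96, 96, 96, 96
Third differences: 192, 288, 384, 480
Second differences: 100, 292, 580, 964
First differences: 3, 103, 395, 975
u: -5, -2, 101, 496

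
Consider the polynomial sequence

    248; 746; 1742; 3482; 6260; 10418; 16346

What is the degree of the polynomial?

Δ: 498, 996, 1740, 2778, 4158, 5928
Δ²: 498, 744, 1038, 1380, 1770
Δ³: 246, 294, 342, 390
Δ⁴: 48, 48, 48
The fourth differences are constant, so the polynomial has degree 4.

4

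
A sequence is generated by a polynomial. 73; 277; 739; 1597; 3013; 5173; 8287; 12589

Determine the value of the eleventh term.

35323

First differences: 204 , 462 , 858 , 1416 , 2160 , 3114 , 4302
Second differences: 258 , 396 , 558 , 744 , 954 , 1188
Third differences: 138 , 162 , 186 , 210 , 234
Fourth differences: 24 , 24 , 24 , 24
The fourth differences are constant (24).
234 + 24 = 258;  1188 + 258 = 1446;  4302 + 1446 = 5748;  12589 + 5748 = 18337
258 + 24 = 282;  1446 + 282 = 1728;  5748 + 1728 = 7476;  18337 + 7476 = 25813
282 + 24 = 306;  1728 + 306 = 2034;  7476 + 2034 = 9510;  25813 + 9510 = 35323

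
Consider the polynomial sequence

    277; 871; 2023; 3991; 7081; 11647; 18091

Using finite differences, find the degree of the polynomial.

D1: 594, 1152, 1968, 3090, 4566, 6444
D2: 558, 816, 1122, 1476, 1878
D3: 258, 306, 354, 402
D4: 48, 48, 48
The fourth differences are constant, so the polynomial has degree 4.

4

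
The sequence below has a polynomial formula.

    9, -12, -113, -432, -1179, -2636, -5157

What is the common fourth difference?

First differences: -21, -101, -319, -747, -1457, -2521
Second differences: -80, -218, -428, -710, -1064
Third differences: -138, -210, -282, -354
Fourth differences: -72, -72, -72

-72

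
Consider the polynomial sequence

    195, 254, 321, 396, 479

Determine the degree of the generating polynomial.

2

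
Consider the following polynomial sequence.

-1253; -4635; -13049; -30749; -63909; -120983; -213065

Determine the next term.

-354249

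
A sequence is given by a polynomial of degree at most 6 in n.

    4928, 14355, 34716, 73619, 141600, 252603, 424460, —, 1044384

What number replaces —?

Using the first 7 terms:
9427  20361  38903  67981  111003  171857
10934  18542  29078  43022  60854
7608  10536  13944  17832
2928  3408  3888
480  480
Constant fifth difference = 480.
Extend forward: 3888 + 480 = 4368;  17832 + 4368 = 22200;  60854 + 22200 = 83054;  171857 + 83054 = 254911;  424460 + 254911 = 679371

679371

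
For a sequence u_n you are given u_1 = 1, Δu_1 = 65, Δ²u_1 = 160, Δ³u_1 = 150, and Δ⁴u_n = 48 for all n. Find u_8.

10746

Build the table forward from the leading diagonal:
Δ⁴: 48  48  48  48  48  48  48  48
Δ³: 150  198  246  294  342  390  438  486
Δ²: 160  310  508  754  1048  1390  1780  2218
Δ: 65  225  535  1043  1797  2845  4235  6015
u: 1  66  291  826  1869  3666  6511  10746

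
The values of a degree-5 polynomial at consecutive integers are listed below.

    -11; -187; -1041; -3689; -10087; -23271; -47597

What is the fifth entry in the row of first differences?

-13184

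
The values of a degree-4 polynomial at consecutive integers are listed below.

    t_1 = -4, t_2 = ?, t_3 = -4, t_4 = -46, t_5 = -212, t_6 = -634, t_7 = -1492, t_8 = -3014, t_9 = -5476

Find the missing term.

-2

Using the last 7 terms:
-42  -166  -422  -858  -1522  -2462
-124  -256  -436  -664  -940
-132  -180  -228  -276
-48  -48  -48
Constant fourth difference = -48.
Extend backward: -132 + 48 = -84;  -124 + 84 = -40;  -42 + 40 = -2;  -4 + 2 = -2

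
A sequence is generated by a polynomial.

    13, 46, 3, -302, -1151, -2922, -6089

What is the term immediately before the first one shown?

-6

D1: 33  -43  -305  -849  -1771  -3167
D2: -76  -262  -544  -922  -1396
D3: -186  -282  -378  -474
D4: -96  -96  -96
The fourth differences are constant at -96.
Work back: -186 + 96 = -90;  -76 + 90 = 14;  33 − 14 = 19;  13 − 19 = -6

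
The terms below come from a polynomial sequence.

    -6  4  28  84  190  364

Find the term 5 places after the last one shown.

Δ: 10 , 24 , 56 , 106 , 174
Δ²: 14 , 32 , 50 , 68
Δ³: 18 , 18 , 18
Third differences constant at 18.
68 + 18 = 86;  174 + 86 = 260;  364 + 260 = 624
86 + 18 = 104;  260 + 104 = 364;  624 + 364 = 988
104 + 18 = 122;  364 + 122 = 486;  988 + 486 = 1474
122 + 18 = 140;  486 + 140 = 626;  1474 + 626 = 2100
140 + 18 = 158;  626 + 158 = 784;  2100 + 784 = 2884

2884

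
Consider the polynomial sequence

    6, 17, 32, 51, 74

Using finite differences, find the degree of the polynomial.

2

Δ: 11, 15, 19, 23
Δ²: 4, 4, 4
The second differences are constant, so the polynomial has degree 2.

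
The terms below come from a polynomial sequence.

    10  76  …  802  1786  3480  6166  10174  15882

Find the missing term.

Using the last 6 terms:
First differences: 984  1694  2686  4008  5708
Second differences: 710  992  1322  1700
Third differences: 282  330  378
Fourth differences: 48  48
Constant fourth difference = 48.
Extend backward: 282 − 48 = 234;  710 − 234 = 476;  984 − 476 = 508;  802 − 508 = 294

294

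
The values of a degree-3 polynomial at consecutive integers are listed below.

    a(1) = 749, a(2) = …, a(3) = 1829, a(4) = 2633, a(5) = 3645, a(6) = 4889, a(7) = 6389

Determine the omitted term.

1209

Using the last 5 terms:
804  1012  1244  1500
208  232  256
24  24
Constant third difference = 24.
Extend backward: 208 − 24 = 184;  804 − 184 = 620;  1829 − 620 = 1209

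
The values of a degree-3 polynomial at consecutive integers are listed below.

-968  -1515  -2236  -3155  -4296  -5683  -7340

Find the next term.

First differences: -547, -721, -919, -1141, -1387, -1657
Second differences: -174, -198, -222, -246, -270
Third differences: -24, -24, -24, -24
The third differences are constant (-24).
-270 − 24 = -294;  -1657 − 294 = -1951;  -7340 − 1951 = -9291

-9291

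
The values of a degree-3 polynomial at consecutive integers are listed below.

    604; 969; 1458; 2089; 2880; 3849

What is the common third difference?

D1: 365, 489, 631, 791, 969
D2: 124, 142, 160, 178
D3: 18, 18, 18

18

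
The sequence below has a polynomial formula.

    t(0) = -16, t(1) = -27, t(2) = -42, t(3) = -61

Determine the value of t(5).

-111

-11, -15, -19
-4, -4
The second differences are constant (-4).
-19 − 4 = -23;  -61 − 23 = -84
-23 − 4 = -27;  -84 − 27 = -111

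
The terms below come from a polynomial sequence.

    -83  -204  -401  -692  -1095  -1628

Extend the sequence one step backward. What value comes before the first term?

Δ: -121  -197  -291  -403  -533
Δ²: -76  -94  -112  -130
Δ³: -18  -18  -18
The third differences are constant at -18.
Work back: -76 + 18 = -58;  -121 + 58 = -63;  -83 + 63 = -20

-20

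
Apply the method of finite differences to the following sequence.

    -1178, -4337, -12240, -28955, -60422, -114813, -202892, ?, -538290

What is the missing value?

-338375

Using the first 7 terms:
Δ: -3159, -7903, -16715, -31467, -54391, -88079
Δ²: -4744, -8812, -14752, -22924, -33688
Δ³: -4068, -5940, -8172, -10764
Δ⁴: -1872, -2232, -2592
Δ⁵: -360, -360
Constant fifth difference = -360.
Extend forward: -2592 − 360 = -2952;  -10764 − 2952 = -13716;  -33688 − 13716 = -47404;  -88079 − 47404 = -135483;  -202892 − 135483 = -338375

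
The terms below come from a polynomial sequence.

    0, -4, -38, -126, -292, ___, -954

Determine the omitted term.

-560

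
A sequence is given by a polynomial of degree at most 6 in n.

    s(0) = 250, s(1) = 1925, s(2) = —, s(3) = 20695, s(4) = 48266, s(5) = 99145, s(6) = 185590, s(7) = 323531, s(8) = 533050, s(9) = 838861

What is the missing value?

Using the last 7 terms:
27571, 50879, 86445, 137941, 209519, 305811
23308, 35566, 51496, 71578, 96292
12258, 15930, 20082, 24714
3672, 4152, 4632
480, 480
Constant fifth difference = 480.
Extend backward: 3672 − 480 = 3192;  12258 − 3192 = 9066;  23308 − 9066 = 14242;  27571 − 14242 = 13329;  20695 − 13329 = 7366

7366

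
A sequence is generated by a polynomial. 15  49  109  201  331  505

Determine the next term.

First differences: 34, 60, 92, 130, 174
Second differences: 26, 32, 38, 44
Third differences: 6, 6, 6
Third differences constant at 6.
44 + 6 = 50;  174 + 50 = 224;  505 + 224 = 729

729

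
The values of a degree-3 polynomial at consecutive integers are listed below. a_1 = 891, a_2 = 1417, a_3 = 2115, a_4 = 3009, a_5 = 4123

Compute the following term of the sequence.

5481

D1: 526  698  894  1114
D2: 172  196  220
D3: 24  24
Third differences constant at 24.
220 + 24 = 244;  1114 + 244 = 1358;  4123 + 1358 = 5481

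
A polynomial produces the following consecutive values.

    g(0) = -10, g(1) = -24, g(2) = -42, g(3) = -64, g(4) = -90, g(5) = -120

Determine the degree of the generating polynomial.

2

First differences: -14, -18, -22, -26, -30
Second differences: -4, -4, -4, -4
The second differences are constant, so the polynomial has degree 2.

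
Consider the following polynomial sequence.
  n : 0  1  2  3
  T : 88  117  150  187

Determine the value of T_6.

Δ: 29  33  37
Δ²: 4  4
Constant second difference = 4, so extend:
37 + 4 = 41;  187 + 41 = 228
41 + 4 = 45;  228 + 45 = 273
45 + 4 = 49;  273 + 49 = 322

322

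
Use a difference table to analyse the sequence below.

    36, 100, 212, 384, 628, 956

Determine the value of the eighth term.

1912

64, 112, 172, 244, 328
48, 60, 72, 84
12, 12, 12
Third differences constant at 12.
84 + 12 = 96;  328 + 96 = 424;  956 + 424 = 1380
96 + 12 = 108;  424 + 108 = 532;  1380 + 532 = 1912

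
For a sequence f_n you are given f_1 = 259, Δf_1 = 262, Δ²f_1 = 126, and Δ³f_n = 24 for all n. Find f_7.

Build the table forward from the leading diagonal:
Δ³: 24, 24, 24, 24, 24, 24, 24
Δ²: 126, 150, 174, 198, 222, 246, 270
Δ: 262, 388, 538, 712, 910, 1132, 1378
f: 259, 521, 909, 1447, 2159, 3069, 4201

4201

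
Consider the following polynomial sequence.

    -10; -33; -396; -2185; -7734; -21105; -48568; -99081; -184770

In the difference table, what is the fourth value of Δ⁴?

-2688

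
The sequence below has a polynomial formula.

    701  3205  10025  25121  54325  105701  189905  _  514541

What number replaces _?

320545

Using the first 7 terms:
First differences: 2504, 6820, 15096, 29204, 51376, 84204
Second differences: 4316, 8276, 14108, 22172, 32828
Third differences: 3960, 5832, 8064, 10656
Fourth differences: 1872, 2232, 2592
Fifth differences: 360, 360
Constant fifth difference = 360.
Extend forward: 2592 + 360 = 2952;  10656 + 2952 = 13608;  32828 + 13608 = 46436;  84204 + 46436 = 130640;  189905 + 130640 = 320545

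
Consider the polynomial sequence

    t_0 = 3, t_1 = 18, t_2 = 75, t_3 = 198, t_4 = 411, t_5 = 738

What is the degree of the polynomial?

3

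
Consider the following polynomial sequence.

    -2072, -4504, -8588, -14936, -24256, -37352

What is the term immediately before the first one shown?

-776

Δ: -2432  -4084  -6348  -9320  -13096
Δ²: -1652  -2264  -2972  -3776
Δ³: -612  -708  -804
Δ⁴: -96  -96
The fourth differences are constant at -96.
Work back: -612 + 96 = -516;  -1652 + 516 = -1136;  -2432 + 1136 = -1296;  -2072 + 1296 = -776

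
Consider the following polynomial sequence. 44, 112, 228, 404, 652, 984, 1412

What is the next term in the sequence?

1948

Δ: 68 , 116 , 176 , 248 , 332 , 428
Δ²: 48 , 60 , 72 , 84 , 96
Δ³: 12 , 12 , 12 , 12
Third differences constant at 12.
96 + 12 = 108;  428 + 108 = 536;  1412 + 536 = 1948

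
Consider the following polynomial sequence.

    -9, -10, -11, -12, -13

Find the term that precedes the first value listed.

-8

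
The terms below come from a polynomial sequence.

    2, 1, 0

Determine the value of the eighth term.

-5

First differences: -1 , -1
Constant first difference = -1, so extend:
0 − 1 = -1
-1 − 1 = -2
-2 − 1 = -3
-3 − 1 = -4
-4 − 1 = -5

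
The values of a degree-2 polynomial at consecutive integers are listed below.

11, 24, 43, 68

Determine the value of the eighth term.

D1: 13, 19, 25
D2: 6, 6
The second differences are constant (6).
25 + 6 = 31;  68 + 31 = 99
31 + 6 = 37;  99 + 37 = 136
37 + 6 = 43;  136 + 43 = 179
43 + 6 = 49;  179 + 49 = 228

228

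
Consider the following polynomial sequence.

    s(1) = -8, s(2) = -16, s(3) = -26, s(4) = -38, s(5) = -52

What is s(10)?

-152

-8 , -10 , -12 , -14
-2 , -2 , -2
Second differences constant at -2.
-14 − 2 = -16;  -52 − 16 = -68
-16 − 2 = -18;  -68 − 18 = -86
-18 − 2 = -20;  -86 − 20 = -106
-20 − 2 = -22;  -106 − 22 = -128
-22 − 2 = -24;  -128 − 24 = -152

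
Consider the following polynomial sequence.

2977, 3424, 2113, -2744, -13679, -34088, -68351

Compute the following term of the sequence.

First differences: 447, -1311, -4857, -10935, -20409, -34263
Second differences: -1758, -3546, -6078, -9474, -13854
Third differences: -1788, -2532, -3396, -4380
Fourth differences: -744, -864, -984
Fifth differences: -120, -120
Fifth differences constant at -120.
-984 − 120 = -1104;  -4380 − 1104 = -5484;  -13854 − 5484 = -19338;  -34263 − 19338 = -53601;  -68351 − 53601 = -121952

-121952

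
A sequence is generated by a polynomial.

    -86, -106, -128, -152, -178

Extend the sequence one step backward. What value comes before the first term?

-68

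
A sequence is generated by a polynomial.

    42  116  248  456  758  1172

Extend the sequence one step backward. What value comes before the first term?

8

D1: 74, 132, 208, 302, 414
D2: 58, 76, 94, 112
D3: 18, 18, 18
The third differences are constant at 18.
Work back: 58 − 18 = 40;  74 − 40 = 34;  42 − 34 = 8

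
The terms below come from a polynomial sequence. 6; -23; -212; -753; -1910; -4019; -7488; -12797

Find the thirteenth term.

-88782

D1: -29, -189, -541, -1157, -2109, -3469, -5309
D2: -160, -352, -616, -952, -1360, -1840
D3: -192, -264, -336, -408, -480
D4: -72, -72, -72, -72
The fourth differences are constant (-72).
-480 − 72 = -552;  -1840 − 552 = -2392;  -5309 − 2392 = -7701;  -12797 − 7701 = -20498
-552 − 72 = -624;  -2392 − 624 = -3016;  -7701 − 3016 = -10717;  -20498 − 10717 = -31215
-624 − 72 = -696;  -3016 − 696 = -3712;  -10717 − 3712 = -14429;  -31215 − 14429 = -45644
-696 − 72 = -768;  -3712 − 768 = -4480;  -14429 − 4480 = -18909;  -45644 − 18909 = -64553
-768 − 72 = -840;  -4480 − 840 = -5320;  -18909 − 5320 = -24229;  -64553 − 24229 = -88782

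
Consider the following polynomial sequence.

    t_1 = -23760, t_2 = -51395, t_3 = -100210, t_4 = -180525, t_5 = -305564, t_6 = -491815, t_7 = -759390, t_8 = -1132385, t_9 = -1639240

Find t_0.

-9529

First differences: -27635, -48815, -80315, -125039, -186251, -267575, -372995, -506855
Second differences: -21180, -31500, -44724, -61212, -81324, -105420, -133860
Third differences: -10320, -13224, -16488, -20112, -24096, -28440
Fourth differences: -2904, -3264, -3624, -3984, -4344
Fifth differences: -360, -360, -360, -360
The fifth differences are constant at -360.
Work back: -2904 + 360 = -2544;  -10320 + 2544 = -7776;  -21180 + 7776 = -13404;  -27635 + 13404 = -14231;  -23760 + 14231 = -9529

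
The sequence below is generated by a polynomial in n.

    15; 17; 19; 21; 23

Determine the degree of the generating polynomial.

First differences: 2, 2, 2, 2
The first differences are constant, so the polynomial has degree 1.

1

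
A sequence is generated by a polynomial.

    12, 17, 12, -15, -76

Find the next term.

D1: 5, -5, -27, -61
D2: -10, -22, -34
D3: -12, -12
The third differences are constant (-12).
-34 − 12 = -46;  -61 − 46 = -107;  -76 − 107 = -183

-183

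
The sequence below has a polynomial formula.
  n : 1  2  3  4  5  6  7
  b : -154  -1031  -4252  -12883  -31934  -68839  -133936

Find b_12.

D1: -877  -3221  -8631  -19051  -36905  -65097
D2: -2344  -5410  -10420  -17854  -28192
D3: -3066  -5010  -7434  -10338
D4: -1944  -2424  -2904
D5: -480  -480
Fifth differences constant at -480.
-2904 − 480 = -3384;  -10338 − 3384 = -13722;  -28192 − 13722 = -41914;  -65097 − 41914 = -107011;  -133936 − 107011 = -240947
-3384 − 480 = -3864;  -13722 − 3864 = -17586;  -41914 − 17586 = -59500;  -107011 − 59500 = -166511;  -240947 − 166511 = -407458
-3864 − 480 = -4344;  -17586 − 4344 = -21930;  -59500 − 21930 = -81430;  -166511 − 81430 = -247941;  -407458 − 247941 = -655399
-4344 − 480 = -4824;  -21930 − 4824 = -26754;  -81430 − 26754 = -108184;  -247941 − 108184 = -356125;  -655399 − 356125 = -1011524
-4824 − 480 = -5304;  -26754 − 5304 = -32058;  -108184 − 32058 = -140242;  -356125 − 140242 = -496367;  -1011524 − 496367 = -1507891

-1507891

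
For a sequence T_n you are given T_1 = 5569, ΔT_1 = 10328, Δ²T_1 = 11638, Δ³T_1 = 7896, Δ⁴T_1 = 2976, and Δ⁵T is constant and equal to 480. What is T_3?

Build the table forward from the leading diagonal:
D5: 480, 480, 480
D4: 2976, 3456, 3936
D3: 7896, 10872, 14328
D2: 11638, 19534, 30406
D1: 10328, 21966, 41500
T: 5569, 15897, 37863

37863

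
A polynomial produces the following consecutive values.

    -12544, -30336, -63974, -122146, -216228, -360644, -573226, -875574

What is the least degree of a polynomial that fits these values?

5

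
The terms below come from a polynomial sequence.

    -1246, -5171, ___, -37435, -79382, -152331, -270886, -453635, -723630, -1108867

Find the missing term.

-15390

Using the last 7 terms:
First differences: -41947, -72949, -118555, -182749, -269995, -385237
Second differences: -31002, -45606, -64194, -87246, -115242
Third differences: -14604, -18588, -23052, -27996
Fourth differences: -3984, -4464, -4944
Fifth differences: -480, -480
Constant fifth difference = -480.
Extend backward: -3984 + 480 = -3504;  -14604 + 3504 = -11100;  -31002 + 11100 = -19902;  -41947 + 19902 = -22045;  -37435 + 22045 = -15390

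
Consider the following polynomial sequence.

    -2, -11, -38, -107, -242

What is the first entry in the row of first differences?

Δ: -9, -27, -69, -135
Δ²: -18, -42, -66
Δ³: -24, -24

-9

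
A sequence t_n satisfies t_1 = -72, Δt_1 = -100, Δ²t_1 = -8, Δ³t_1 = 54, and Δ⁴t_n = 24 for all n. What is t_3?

Build the table forward from the leading diagonal:
Δ⁴: 24  24  24
Δ³: 54  78  102
Δ²: -8  46  124
Δ: -100  -108  -62
t: -72  -172  -280

-280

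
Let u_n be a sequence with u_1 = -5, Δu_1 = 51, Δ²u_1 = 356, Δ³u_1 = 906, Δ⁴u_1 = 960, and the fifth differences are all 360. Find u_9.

Build the table forward from the leading diagonal:
Fifth differences: 360, 360, 360, 360, 360, 360, 360, 360, 360
Fourth differences: 960, 1320, 1680, 2040, 2400, 2760, 3120, 3480, 3840
Third differences: 906, 1866, 3186, 4866, 6906, 9306, 12066, 15186, 18666
Second differences: 356, 1262, 3128, 6314, 11180, 18086, 27392, 39458, 54644
First differences: 51, 407, 1669, 4797, 11111, 22291, 40377, 67769, 107227
u: -5, 46, 453, 2122, 6919, 18030, 40321, 80698, 148467

148467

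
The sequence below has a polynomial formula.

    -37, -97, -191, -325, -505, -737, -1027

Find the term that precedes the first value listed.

First differences: -60  -94  -134  -180  -232  -290
Second differences: -34  -40  -46  -52  -58
Third differences: -6  -6  -6  -6
The third differences are constant at -6.
Work back: -34 + 6 = -28;  -60 + 28 = -32;  -37 + 32 = -5

-5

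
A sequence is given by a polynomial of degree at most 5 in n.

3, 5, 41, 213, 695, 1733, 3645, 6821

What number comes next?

11723

2 , 36 , 172 , 482 , 1038 , 1912 , 3176
34 , 136 , 310 , 556 , 874 , 1264
102 , 174 , 246 , 318 , 390
72 , 72 , 72 , 72
Constant fourth difference = 72, so extend:
390 + 72 = 462;  1264 + 462 = 1726;  3176 + 1726 = 4902;  6821 + 4902 = 11723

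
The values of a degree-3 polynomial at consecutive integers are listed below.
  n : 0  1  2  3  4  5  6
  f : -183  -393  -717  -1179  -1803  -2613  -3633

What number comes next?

-4887

-210 , -324 , -462 , -624 , -810 , -1020
-114 , -138 , -162 , -186 , -210
-24 , -24 , -24 , -24
Third differences constant at -24.
-210 − 24 = -234;  -1020 − 234 = -1254;  -3633 − 1254 = -4887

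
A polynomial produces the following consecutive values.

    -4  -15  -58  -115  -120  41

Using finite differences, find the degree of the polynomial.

4

First differences: -11, -43, -57, -5, 161
Second differences: -32, -14, 52, 166
Third differences: 18, 66, 114
Fourth differences: 48, 48
The fourth differences are constant, so the polynomial has degree 4.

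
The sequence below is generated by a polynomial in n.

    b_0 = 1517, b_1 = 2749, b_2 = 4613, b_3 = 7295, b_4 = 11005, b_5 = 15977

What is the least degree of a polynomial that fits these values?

1232, 1864, 2682, 3710, 4972
632, 818, 1028, 1262
186, 210, 234
24, 24
The fourth differences are constant, so the polynomial has degree 4.

4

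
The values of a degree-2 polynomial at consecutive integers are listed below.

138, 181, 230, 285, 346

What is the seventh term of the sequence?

486

43, 49, 55, 61
6, 6, 6
Second differences constant at 6.
61 + 6 = 67;  346 + 67 = 413
67 + 6 = 73;  413 + 73 = 486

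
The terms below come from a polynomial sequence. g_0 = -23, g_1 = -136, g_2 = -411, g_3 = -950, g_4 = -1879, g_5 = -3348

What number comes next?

-5531

D1: -113  -275  -539  -929  -1469
D2: -162  -264  -390  -540
D3: -102  -126  -150
D4: -24  -24
The fourth differences are constant (-24).
-150 − 24 = -174;  -540 − 174 = -714;  -1469 − 714 = -2183;  -3348 − 2183 = -5531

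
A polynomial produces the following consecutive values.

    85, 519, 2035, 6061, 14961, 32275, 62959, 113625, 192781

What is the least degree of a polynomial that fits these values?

5

D1: 434, 1516, 4026, 8900, 17314, 30684, 50666, 79156
D2: 1082, 2510, 4874, 8414, 13370, 19982, 28490
D3: 1428, 2364, 3540, 4956, 6612, 8508
D4: 936, 1176, 1416, 1656, 1896
D5: 240, 240, 240, 240
The fifth differences are constant, so the polynomial has degree 5.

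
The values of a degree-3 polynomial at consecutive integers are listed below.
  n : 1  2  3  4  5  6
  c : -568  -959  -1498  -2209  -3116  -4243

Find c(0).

-301

-391, -539, -711, -907, -1127
-148, -172, -196, -220
-24, -24, -24
The third differences are constant at -24.
Work back: -148 + 24 = -124;  -391 + 124 = -267;  -568 + 267 = -301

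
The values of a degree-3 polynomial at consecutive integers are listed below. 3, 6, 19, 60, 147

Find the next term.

3 , 13 , 41 , 87
10 , 28 , 46
18 , 18
The third differences are constant (18).
46 + 18 = 64;  87 + 64 = 151;  147 + 151 = 298

298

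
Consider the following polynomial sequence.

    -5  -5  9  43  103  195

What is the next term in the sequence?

325

Δ: 0 , 14 , 34 , 60 , 92
Δ²: 14 , 20 , 26 , 32
Δ³: 6 , 6 , 6
Constant third difference = 6, so extend:
32 + 6 = 38;  92 + 38 = 130;  195 + 130 = 325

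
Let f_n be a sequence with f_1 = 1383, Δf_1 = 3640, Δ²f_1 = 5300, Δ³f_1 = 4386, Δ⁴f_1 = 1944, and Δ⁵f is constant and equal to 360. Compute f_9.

580759

Build the table forward from the leading diagonal:
Δ⁵: 360, 360, 360, 360, 360, 360, 360, 360, 360
Δ⁴: 1944, 2304, 2664, 3024, 3384, 3744, 4104, 4464, 4824
Δ³: 4386, 6330, 8634, 11298, 14322, 17706, 21450, 25554, 30018
Δ²: 5300, 9686, 16016, 24650, 35948, 50270, 67976, 89426, 114980
Δ: 3640, 8940, 18626, 34642, 59292, 95240, 145510, 213486, 302912
f: 1383, 5023, 13963, 32589, 67231, 126523, 221763, 367273, 580759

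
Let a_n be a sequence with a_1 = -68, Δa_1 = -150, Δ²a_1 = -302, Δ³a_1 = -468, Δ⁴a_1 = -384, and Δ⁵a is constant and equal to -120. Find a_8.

-39800

Build the table forward from the leading diagonal:
Fifth differences: -120, -120, -120, -120, -120, -120, -120, -120
Fourth differences: -384, -504, -624, -744, -864, -984, -1104, -1224
Third differences: -468, -852, -1356, -1980, -2724, -3588, -4572, -5676
Second differences: -302, -770, -1622, -2978, -4958, -7682, -11270, -15842
First differences: -150, -452, -1222, -2844, -5822, -10780, -18462, -29732
a: -68, -218, -670, -1892, -4736, -10558, -21338, -39800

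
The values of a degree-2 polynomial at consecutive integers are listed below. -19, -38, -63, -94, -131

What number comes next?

First differences: -19, -25, -31, -37
Second differences: -6, -6, -6
Constant second difference = -6, so extend:
-37 − 6 = -43;  -131 − 43 = -174

-174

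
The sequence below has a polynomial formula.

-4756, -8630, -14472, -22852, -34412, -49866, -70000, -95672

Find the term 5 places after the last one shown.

-342172

-3874, -5842, -8380, -11560, -15454, -20134, -25672
-1968, -2538, -3180, -3894, -4680, -5538
-570, -642, -714, -786, -858
-72, -72, -72, -72
Constant fourth difference = -72, so extend:
-858 − 72 = -930;  -5538 − 930 = -6468;  -25672 − 6468 = -32140;  -95672 − 32140 = -127812
-930 − 72 = -1002;  -6468 − 1002 = -7470;  -32140 − 7470 = -39610;  -127812 − 39610 = -167422
-1002 − 72 = -1074;  -7470 − 1074 = -8544;  -39610 − 8544 = -48154;  -167422 − 48154 = -215576
-1074 − 72 = -1146;  -8544 − 1146 = -9690;  -48154 − 9690 = -57844;  -215576 − 57844 = -273420
-1146 − 72 = -1218;  -9690 − 1218 = -10908;  -57844 − 10908 = -68752;  -273420 − 68752 = -342172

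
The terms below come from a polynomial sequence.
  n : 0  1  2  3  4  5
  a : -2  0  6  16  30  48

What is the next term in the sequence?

70

D1: 2, 6, 10, 14, 18
D2: 4, 4, 4, 4
Constant second difference = 4, so extend:
18 + 4 = 22;  48 + 22 = 70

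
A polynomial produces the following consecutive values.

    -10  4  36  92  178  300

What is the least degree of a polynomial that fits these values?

D1: 14, 32, 56, 86, 122
D2: 18, 24, 30, 36
D3: 6, 6, 6
The third differences are constant, so the polynomial has degree 3.

3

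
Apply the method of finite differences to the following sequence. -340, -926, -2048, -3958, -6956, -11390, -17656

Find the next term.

-26198

D1: -586 , -1122 , -1910 , -2998 , -4434 , -6266
D2: -536 , -788 , -1088 , -1436 , -1832
D3: -252 , -300 , -348 , -396
D4: -48 , -48 , -48
The fourth differences are constant (-48).
-396 − 48 = -444;  -1832 − 444 = -2276;  -6266 − 2276 = -8542;  -17656 − 8542 = -26198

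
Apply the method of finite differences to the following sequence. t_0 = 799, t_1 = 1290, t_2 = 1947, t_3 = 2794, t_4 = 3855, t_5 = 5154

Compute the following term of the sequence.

6715

491 , 657 , 847 , 1061 , 1299
166 , 190 , 214 , 238
24 , 24 , 24
Third differences constant at 24.
238 + 24 = 262;  1299 + 262 = 1561;  5154 + 1561 = 6715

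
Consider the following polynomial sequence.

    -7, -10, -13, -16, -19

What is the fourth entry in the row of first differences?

Δ: -3, -3, -3, -3

-3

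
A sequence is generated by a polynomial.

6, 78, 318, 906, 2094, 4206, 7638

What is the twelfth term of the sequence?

63498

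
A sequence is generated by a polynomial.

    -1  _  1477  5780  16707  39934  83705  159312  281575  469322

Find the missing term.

210

Using the last 8 terms:
4303  10927  23227  43771  75607  122263  187747
6624  12300  20544  31836  46656  65484
5676  8244  11292  14820  18828
2568  3048  3528  4008
480  480  480
Constant fifth difference = 480.
Extend backward: 2568 − 480 = 2088;  5676 − 2088 = 3588;  6624 − 3588 = 3036;  4303 − 3036 = 1267;  1477 − 1267 = 210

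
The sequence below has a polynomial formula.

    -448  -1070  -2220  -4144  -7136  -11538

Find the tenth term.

-622 , -1150 , -1924 , -2992 , -4402
-528 , -774 , -1068 , -1410
-246 , -294 , -342
-48 , -48
Fourth differences constant at -48.
-342 − 48 = -390;  -1410 − 390 = -1800;  -4402 − 1800 = -6202;  -11538 − 6202 = -17740
-390 − 48 = -438;  -1800 − 438 = -2238;  -6202 − 2238 = -8440;  -17740 − 8440 = -26180
-438 − 48 = -486;  -2238 − 486 = -2724;  -8440 − 2724 = -11164;  -26180 − 11164 = -37344
-486 − 48 = -534;  -2724 − 534 = -3258;  -11164 − 3258 = -14422;  -37344 − 14422 = -51766

-51766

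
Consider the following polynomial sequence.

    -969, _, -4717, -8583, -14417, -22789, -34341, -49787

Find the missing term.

Using the last 6 terms:
First differences: -3866  -5834  -8372  -11552  -15446
Second differences: -1968  -2538  -3180  -3894
Third differences: -570  -642  -714
Fourth differences: -72  -72
Constant fourth difference = -72.
Extend backward: -570 + 72 = -498;  -1968 + 498 = -1470;  -3866 + 1470 = -2396;  -4717 + 2396 = -2321

-2321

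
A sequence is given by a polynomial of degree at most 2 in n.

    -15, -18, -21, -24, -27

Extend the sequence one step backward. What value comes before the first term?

-3, -3, -3, -3
The first differences are constant at -3.
Work back: -15 + 3 = -12

-12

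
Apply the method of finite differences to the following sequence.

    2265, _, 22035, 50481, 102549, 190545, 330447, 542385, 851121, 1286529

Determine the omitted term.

8097

Using the last 8 terms:
Δ: 28446, 52068, 87996, 139902, 211938, 308736, 435408
Δ²: 23622, 35928, 51906, 72036, 96798, 126672
Δ³: 12306, 15978, 20130, 24762, 29874
Δ⁴: 3672, 4152, 4632, 5112
Δ⁵: 480, 480, 480
Constant fifth difference = 480.
Extend backward: 3672 − 480 = 3192;  12306 − 3192 = 9114;  23622 − 9114 = 14508;  28446 − 14508 = 13938;  22035 − 13938 = 8097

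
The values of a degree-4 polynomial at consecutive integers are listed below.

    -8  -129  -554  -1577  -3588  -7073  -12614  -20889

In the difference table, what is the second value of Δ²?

Δ: -121, -425, -1023, -2011, -3485, -5541, -8275
Δ²: -304, -598, -988, -1474, -2056, -2734
Δ³: -294, -390, -486, -582, -678
Δ⁴: -96, -96, -96, -96

-598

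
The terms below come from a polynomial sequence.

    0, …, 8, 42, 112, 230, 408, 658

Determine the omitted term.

Using the last 6 terms:
Δ: 34  70  118  178  250
Δ²: 36  48  60  72
Δ³: 12  12  12
Constant third difference = 12.
Extend backward: 36 − 12 = 24;  34 − 24 = 10;  8 − 10 = -2

-2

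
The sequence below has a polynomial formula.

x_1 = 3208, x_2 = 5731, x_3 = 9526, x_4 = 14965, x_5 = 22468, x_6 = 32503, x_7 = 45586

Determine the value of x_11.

140398

Δ: 2523, 3795, 5439, 7503, 10035, 13083
Δ²: 1272, 1644, 2064, 2532, 3048
Δ³: 372, 420, 468, 516
Δ⁴: 48, 48, 48
Constant fourth difference = 48, so extend:
516 + 48 = 564;  3048 + 564 = 3612;  13083 + 3612 = 16695;  45586 + 16695 = 62281
564 + 48 = 612;  3612 + 612 = 4224;  16695 + 4224 = 20919;  62281 + 20919 = 83200
612 + 48 = 660;  4224 + 660 = 4884;  20919 + 4884 = 25803;  83200 + 25803 = 109003
660 + 48 = 708;  4884 + 708 = 5592;  25803 + 5592 = 31395;  109003 + 31395 = 140398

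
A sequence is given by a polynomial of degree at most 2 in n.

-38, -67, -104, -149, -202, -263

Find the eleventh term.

D1: -29, -37, -45, -53, -61
D2: -8, -8, -8, -8
Constant second difference = -8, so extend:
-61 − 8 = -69;  -263 − 69 = -332
-69 − 8 = -77;  -332 − 77 = -409
-77 − 8 = -85;  -409 − 85 = -494
-85 − 8 = -93;  -494 − 93 = -587
-93 − 8 = -101;  -587 − 101 = -688

-688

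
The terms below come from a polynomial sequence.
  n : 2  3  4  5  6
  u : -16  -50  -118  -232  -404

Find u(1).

Δ: -34  -68  -114  -172
Δ²: -34  -46  -58
Δ³: -12  -12
The third differences are constant at -12.
Work back: -34 + 12 = -22;  -34 + 22 = -12;  -16 + 12 = -4

-4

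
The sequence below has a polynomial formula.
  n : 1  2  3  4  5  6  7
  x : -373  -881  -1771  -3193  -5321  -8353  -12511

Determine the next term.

-18041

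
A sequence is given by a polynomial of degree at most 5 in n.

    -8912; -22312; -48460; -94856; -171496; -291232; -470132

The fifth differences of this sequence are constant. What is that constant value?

First differences: -13400, -26148, -46396, -76640, -119736, -178900
Second differences: -12748, -20248, -30244, -43096, -59164
Third differences: -7500, -9996, -12852, -16068
Fourth differences: -2496, -2856, -3216
Fifth differences: -360, -360

-360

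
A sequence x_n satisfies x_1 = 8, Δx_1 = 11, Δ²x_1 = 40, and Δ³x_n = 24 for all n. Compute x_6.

703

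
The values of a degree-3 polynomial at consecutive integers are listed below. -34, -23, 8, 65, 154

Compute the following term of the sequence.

281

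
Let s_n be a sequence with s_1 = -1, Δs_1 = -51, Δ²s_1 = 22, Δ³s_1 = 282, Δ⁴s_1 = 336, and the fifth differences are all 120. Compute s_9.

46239

Build the table forward from the leading diagonal:
Fifth differences: 120  120  120  120  120  120  120  120  120
Fourth differences: 336  456  576  696  816  936  1056  1176  1296
Third differences: 282  618  1074  1650  2346  3162  4098  5154  6330
Second differences: 22  304  922  1996  3646  5992  9154  13252  18406
First differences: -51  -29  275  1197  3193  6839  12831  21985  35237
s: -1  -52  -81  194  1391  4584  11423  24254  46239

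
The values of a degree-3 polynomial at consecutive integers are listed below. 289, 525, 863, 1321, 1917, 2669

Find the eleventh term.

9399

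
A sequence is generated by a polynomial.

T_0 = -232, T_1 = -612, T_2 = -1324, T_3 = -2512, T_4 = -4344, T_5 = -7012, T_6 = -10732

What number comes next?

Δ: -380 , -712 , -1188 , -1832 , -2668 , -3720
Δ²: -332 , -476 , -644 , -836 , -1052
Δ³: -144 , -168 , -192 , -216
Δ⁴: -24 , -24 , -24
The fourth differences are constant (-24).
-216 − 24 = -240;  -1052 − 240 = -1292;  -3720 − 1292 = -5012;  -10732 − 5012 = -15744

-15744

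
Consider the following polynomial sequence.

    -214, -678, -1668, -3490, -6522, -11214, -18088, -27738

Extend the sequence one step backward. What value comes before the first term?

-464, -990, -1822, -3032, -4692, -6874, -9650
-526, -832, -1210, -1660, -2182, -2776
-306, -378, -450, -522, -594
-72, -72, -72, -72
The fourth differences are constant at -72.
Work back: -306 + 72 = -234;  -526 + 234 = -292;  -464 + 292 = -172;  -214 + 172 = -42

-42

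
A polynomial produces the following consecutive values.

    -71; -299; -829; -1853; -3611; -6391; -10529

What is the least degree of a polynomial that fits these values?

Δ: -228, -530, -1024, -1758, -2780, -4138
Δ²: -302, -494, -734, -1022, -1358
Δ³: -192, -240, -288, -336
Δ⁴: -48, -48, -48
The fourth differences are constant, so the polynomial has degree 4.

4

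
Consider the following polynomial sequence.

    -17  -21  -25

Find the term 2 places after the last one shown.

-33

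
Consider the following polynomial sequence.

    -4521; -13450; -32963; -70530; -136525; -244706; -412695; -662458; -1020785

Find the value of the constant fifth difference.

-480

D1: -8929, -19513, -37567, -65995, -108181, -167989, -249763, -358327
D2: -10584, -18054, -28428, -42186, -59808, -81774, -108564
D3: -7470, -10374, -13758, -17622, -21966, -26790
D4: -2904, -3384, -3864, -4344, -4824
D5: -480, -480, -480, -480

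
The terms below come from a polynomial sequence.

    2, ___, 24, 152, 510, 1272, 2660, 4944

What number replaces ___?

0

Using the last 6 terms:
128  358  762  1388  2284
230  404  626  896
174  222  270
48  48
Constant fourth difference = 48.
Extend backward: 174 − 48 = 126;  230 − 126 = 104;  128 − 104 = 24;  24 − 24 = 0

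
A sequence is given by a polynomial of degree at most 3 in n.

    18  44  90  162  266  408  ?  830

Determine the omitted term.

594

Using the first 6 terms:
First differences: 26, 46, 72, 104, 142
Second differences: 20, 26, 32, 38
Third differences: 6, 6, 6
Constant third difference = 6.
Extend forward: 38 + 6 = 44;  142 + 44 = 186;  408 + 186 = 594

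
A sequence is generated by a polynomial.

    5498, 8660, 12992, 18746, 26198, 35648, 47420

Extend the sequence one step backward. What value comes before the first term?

3278

Δ: 3162  4332  5754  7452  9450  11772
Δ²: 1170  1422  1698  1998  2322
Δ³: 252  276  300  324
Δ⁴: 24  24  24
The fourth differences are constant at 24.
Work back: 252 − 24 = 228;  1170 − 228 = 942;  3162 − 942 = 2220;  5498 − 2220 = 3278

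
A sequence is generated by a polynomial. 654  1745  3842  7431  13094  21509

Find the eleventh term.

135314

1091, 2097, 3589, 5663, 8415
1006, 1492, 2074, 2752
486, 582, 678
96, 96
Fourth differences constant at 96.
678 + 96 = 774;  2752 + 774 = 3526;  8415 + 3526 = 11941;  21509 + 11941 = 33450
774 + 96 = 870;  3526 + 870 = 4396;  11941 + 4396 = 16337;  33450 + 16337 = 49787
870 + 96 = 966;  4396 + 966 = 5362;  16337 + 5362 = 21699;  49787 + 21699 = 71486
966 + 96 = 1062;  5362 + 1062 = 6424;  21699 + 6424 = 28123;  71486 + 28123 = 99609
1062 + 96 = 1158;  6424 + 1158 = 7582;  28123 + 7582 = 35705;  99609 + 35705 = 135314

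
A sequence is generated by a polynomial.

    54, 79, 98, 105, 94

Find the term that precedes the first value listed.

29

Δ: 25, 19, 7, -11
Δ²: -6, -12, -18
Δ³: -6, -6
The third differences are constant at -6.
Work back: -6 + 6 = 0;  25 + 0 = 25;  54 − 25 = 29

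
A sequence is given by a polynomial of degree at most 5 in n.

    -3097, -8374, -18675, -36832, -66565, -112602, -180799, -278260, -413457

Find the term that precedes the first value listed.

Δ: -5277, -10301, -18157, -29733, -46037, -68197, -97461, -135197
Δ²: -5024, -7856, -11576, -16304, -22160, -29264, -37736
Δ³: -2832, -3720, -4728, -5856, -7104, -8472
Δ⁴: -888, -1008, -1128, -1248, -1368
Δ⁵: -120, -120, -120, -120
The fifth differences are constant at -120.
Work back: -888 + 120 = -768;  -2832 + 768 = -2064;  -5024 + 2064 = -2960;  -5277 + 2960 = -2317;  -3097 + 2317 = -780

-780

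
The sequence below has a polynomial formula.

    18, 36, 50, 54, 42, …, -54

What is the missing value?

8

Using the first 5 terms:
Δ: 18, 14, 4, -12
Δ²: -4, -10, -16
Δ³: -6, -6
Constant third difference = -6.
Extend forward: -16 − 6 = -22;  -12 − 22 = -34;  42 − 34 = 8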